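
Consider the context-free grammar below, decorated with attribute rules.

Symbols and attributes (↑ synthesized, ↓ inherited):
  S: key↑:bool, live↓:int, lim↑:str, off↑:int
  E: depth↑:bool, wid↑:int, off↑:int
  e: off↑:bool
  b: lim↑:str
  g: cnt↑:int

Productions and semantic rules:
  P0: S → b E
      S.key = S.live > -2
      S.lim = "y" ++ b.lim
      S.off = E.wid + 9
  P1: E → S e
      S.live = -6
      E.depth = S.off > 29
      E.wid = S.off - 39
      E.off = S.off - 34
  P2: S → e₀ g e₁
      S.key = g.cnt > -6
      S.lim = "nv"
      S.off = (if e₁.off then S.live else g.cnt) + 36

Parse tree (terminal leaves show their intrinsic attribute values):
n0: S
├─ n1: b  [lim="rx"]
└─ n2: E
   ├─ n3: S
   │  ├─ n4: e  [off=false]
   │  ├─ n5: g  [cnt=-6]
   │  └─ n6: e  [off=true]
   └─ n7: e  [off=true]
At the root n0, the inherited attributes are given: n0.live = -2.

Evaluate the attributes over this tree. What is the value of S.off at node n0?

0

1. n0.live = -2  [given at root]
2. n1.lim = "rx"  [terminal]
3. n3.live = -6  [-6]
4. n4.off = false  [terminal]
5. n5.cnt = -6  [terminal]
6. n6.off = true  [terminal]
7. n3.key = false  [g.cnt > -6]
8. n3.lim = "nv"  ["nv"]
9. n3.off = 30  [(if e₁.off then S.live else g.cnt) + 36]
10. n7.off = true  [terminal]
11. n2.depth = true  [S.off > 29]
12. n2.wid = -9  [S.off - 39]
13. n2.off = -4  [S.off - 34]
14. n0.key = false  [S.live > -2]
15. n0.lim = "yrx"  ["y" ++ b.lim]
16. n0.off = 0  [E.wid + 9]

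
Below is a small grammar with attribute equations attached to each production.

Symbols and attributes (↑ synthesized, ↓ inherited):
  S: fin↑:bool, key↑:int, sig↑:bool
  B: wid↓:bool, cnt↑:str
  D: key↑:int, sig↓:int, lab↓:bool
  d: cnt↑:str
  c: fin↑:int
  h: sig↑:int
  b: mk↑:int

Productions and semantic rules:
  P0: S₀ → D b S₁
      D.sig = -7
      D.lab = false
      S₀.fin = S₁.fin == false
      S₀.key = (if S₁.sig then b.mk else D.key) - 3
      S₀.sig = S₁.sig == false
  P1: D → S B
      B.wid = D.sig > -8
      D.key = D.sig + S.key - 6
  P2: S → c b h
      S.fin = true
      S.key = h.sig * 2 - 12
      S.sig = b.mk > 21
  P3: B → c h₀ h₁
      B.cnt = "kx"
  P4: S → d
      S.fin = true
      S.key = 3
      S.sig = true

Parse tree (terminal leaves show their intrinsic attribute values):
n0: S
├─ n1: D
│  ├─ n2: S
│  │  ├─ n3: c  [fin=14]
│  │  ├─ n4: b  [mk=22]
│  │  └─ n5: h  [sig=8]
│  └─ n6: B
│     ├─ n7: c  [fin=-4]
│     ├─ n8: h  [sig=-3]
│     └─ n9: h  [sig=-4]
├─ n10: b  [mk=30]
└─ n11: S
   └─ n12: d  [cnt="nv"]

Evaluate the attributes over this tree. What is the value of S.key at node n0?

27

1. n1.sig = -7  [-7]
2. n1.lab = false  [false]
3. n3.fin = 14  [terminal]
4. n4.mk = 22  [terminal]
5. n5.sig = 8  [terminal]
6. n2.fin = true  [true]
7. n2.key = 4  [h.sig * 2 - 12]
8. n2.sig = true  [b.mk > 21]
9. n6.wid = true  [D.sig > -8]
10. n7.fin = -4  [terminal]
11. n8.sig = -3  [terminal]
12. n9.sig = -4  [terminal]
13. n6.cnt = "kx"  ["kx"]
14. n1.key = -9  [D.sig + S.key - 6]
15. n10.mk = 30  [terminal]
16. n12.cnt = "nv"  [terminal]
17. n11.fin = true  [true]
18. n11.key = 3  [3]
19. n11.sig = true  [true]
20. n0.fin = false  [S₁.fin == false]
21. n0.key = 27  [(if S₁.sig then b.mk else D.key) - 3]
22. n0.sig = false  [S₁.sig == false]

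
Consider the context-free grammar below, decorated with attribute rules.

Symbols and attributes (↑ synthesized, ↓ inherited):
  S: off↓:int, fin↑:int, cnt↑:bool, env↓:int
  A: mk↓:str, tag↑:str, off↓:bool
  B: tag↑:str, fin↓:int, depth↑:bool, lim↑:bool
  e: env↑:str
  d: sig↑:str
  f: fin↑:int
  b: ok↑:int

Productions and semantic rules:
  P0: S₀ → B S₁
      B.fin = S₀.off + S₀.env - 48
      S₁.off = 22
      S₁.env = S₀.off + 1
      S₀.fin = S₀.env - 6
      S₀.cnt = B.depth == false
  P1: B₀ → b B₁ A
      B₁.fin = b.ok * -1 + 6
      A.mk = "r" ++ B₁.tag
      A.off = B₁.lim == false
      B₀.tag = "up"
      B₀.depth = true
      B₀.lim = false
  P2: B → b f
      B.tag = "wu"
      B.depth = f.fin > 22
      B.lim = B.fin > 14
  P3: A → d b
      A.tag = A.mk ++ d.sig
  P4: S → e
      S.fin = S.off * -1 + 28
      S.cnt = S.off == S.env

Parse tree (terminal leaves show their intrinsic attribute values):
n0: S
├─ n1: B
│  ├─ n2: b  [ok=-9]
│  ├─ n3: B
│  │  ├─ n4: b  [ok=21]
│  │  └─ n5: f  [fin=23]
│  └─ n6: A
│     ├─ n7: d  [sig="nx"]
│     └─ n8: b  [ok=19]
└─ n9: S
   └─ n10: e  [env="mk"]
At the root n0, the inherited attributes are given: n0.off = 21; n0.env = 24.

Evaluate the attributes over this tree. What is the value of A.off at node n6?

false

1. n0.off = 21  [given at root]
2. n0.env = 24  [given at root]
3. n1.fin = -3  [S₀.off + S₀.env - 48]
4. n2.ok = -9  [terminal]
5. n3.fin = 15  [b.ok * -1 + 6]
6. n4.ok = 21  [terminal]
7. n5.fin = 23  [terminal]
8. n3.tag = "wu"  ["wu"]
9. n3.depth = true  [f.fin > 22]
10. n3.lim = true  [B.fin > 14]
11. n6.mk = "rwu"  ["r" ++ B₁.tag]
12. n6.off = false  [B₁.lim == false]
13. n7.sig = "nx"  [terminal]
14. n8.ok = 19  [terminal]
15. n6.tag = "rwunx"  [A.mk ++ d.sig]
16. n1.tag = "up"  ["up"]
17. n1.depth = true  [true]
18. n1.lim = false  [false]
19. n9.off = 22  [22]
20. n9.env = 22  [S₀.off + 1]
21. n10.env = "mk"  [terminal]
22. n9.fin = 6  [S.off * -1 + 28]
23. n9.cnt = true  [S.off == S.env]
24. n0.fin = 18  [S₀.env - 6]
25. n0.cnt = false  [B.depth == false]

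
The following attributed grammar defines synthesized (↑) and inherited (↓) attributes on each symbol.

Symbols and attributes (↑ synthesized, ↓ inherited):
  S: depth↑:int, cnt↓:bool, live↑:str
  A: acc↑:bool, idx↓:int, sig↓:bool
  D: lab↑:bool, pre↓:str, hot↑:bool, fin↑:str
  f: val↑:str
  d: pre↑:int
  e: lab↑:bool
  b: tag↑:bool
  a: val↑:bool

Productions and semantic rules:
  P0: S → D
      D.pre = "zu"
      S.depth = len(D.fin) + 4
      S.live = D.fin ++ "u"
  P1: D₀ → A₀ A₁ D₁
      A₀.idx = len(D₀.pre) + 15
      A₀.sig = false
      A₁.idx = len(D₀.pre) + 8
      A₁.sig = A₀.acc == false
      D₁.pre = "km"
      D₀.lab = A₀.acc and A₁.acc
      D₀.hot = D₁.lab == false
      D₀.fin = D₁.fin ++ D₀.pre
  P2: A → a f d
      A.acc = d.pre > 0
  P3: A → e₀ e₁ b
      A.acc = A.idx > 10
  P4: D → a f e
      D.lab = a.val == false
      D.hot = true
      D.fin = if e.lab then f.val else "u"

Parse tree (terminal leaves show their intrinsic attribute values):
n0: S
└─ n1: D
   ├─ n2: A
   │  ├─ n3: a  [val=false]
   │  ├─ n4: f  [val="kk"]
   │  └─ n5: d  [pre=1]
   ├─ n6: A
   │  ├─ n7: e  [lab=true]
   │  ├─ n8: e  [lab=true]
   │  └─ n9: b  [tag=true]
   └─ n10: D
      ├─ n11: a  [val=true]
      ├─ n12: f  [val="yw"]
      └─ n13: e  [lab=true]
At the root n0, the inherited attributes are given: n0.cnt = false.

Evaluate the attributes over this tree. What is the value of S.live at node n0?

"ywzuu"

1. n0.cnt = false  [given at root]
2. n1.pre = "zu"  ["zu"]
3. n2.idx = 17  [len(D₀.pre) + 15]
4. n2.sig = false  [false]
5. n3.val = false  [terminal]
6. n4.val = "kk"  [terminal]
7. n5.pre = 1  [terminal]
8. n2.acc = true  [d.pre > 0]
9. n6.idx = 10  [len(D₀.pre) + 8]
10. n6.sig = false  [A₀.acc == false]
11. n7.lab = true  [terminal]
12. n8.lab = true  [terminal]
13. n9.tag = true  [terminal]
14. n6.acc = false  [A.idx > 10]
15. n10.pre = "km"  ["km"]
16. n11.val = true  [terminal]
17. n12.val = "yw"  [terminal]
18. n13.lab = true  [terminal]
19. n10.lab = false  [a.val == false]
20. n10.hot = true  [true]
21. n10.fin = "yw"  [if e.lab then f.val else "u"]
22. n1.lab = false  [A₀.acc and A₁.acc]
23. n1.hot = true  [D₁.lab == false]
24. n1.fin = "ywzu"  [D₁.fin ++ D₀.pre]
25. n0.depth = 8  [len(D.fin) + 4]
26. n0.live = "ywzuu"  [D.fin ++ "u"]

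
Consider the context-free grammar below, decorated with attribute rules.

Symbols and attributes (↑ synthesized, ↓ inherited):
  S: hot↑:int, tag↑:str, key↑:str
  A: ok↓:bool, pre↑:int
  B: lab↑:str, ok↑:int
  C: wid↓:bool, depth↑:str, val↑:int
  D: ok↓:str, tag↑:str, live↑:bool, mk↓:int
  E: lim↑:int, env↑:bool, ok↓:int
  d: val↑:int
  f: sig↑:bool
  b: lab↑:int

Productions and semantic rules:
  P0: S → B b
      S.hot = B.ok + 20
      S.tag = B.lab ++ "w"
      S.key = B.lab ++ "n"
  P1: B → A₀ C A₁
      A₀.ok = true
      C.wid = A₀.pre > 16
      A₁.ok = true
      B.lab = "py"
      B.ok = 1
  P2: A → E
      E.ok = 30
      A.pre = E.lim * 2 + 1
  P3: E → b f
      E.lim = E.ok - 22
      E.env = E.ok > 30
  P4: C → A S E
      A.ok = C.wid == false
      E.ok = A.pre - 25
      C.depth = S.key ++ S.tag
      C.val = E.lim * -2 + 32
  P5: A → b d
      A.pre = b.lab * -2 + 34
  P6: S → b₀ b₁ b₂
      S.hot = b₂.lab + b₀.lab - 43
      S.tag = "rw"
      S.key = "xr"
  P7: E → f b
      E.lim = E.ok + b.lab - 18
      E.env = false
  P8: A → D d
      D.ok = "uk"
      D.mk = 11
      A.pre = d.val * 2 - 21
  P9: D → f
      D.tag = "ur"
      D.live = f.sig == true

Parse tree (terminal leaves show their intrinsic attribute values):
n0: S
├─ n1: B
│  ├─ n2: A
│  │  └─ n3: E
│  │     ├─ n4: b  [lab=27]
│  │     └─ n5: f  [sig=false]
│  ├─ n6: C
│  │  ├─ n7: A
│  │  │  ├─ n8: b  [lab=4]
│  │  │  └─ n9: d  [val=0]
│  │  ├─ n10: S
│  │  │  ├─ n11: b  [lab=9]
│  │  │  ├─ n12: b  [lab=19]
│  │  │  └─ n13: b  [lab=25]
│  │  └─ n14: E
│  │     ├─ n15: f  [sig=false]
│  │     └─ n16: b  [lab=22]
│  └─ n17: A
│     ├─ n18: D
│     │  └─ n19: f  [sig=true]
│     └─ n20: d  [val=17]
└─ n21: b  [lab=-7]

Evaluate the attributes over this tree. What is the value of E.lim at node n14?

1. n2.ok = true  [true]
2. n3.ok = 30  [30]
3. n4.lab = 27  [terminal]
4. n5.sig = false  [terminal]
5. n3.lim = 8  [E.ok - 22]
6. n3.env = false  [E.ok > 30]
7. n2.pre = 17  [E.lim * 2 + 1]
8. n6.wid = true  [A₀.pre > 16]
9. n7.ok = false  [C.wid == false]
10. n8.lab = 4  [terminal]
11. n9.val = 0  [terminal]
12. n7.pre = 26  [b.lab * -2 + 34]
13. n11.lab = 9  [terminal]
14. n12.lab = 19  [terminal]
15. n13.lab = 25  [terminal]
16. n10.hot = -9  [b₂.lab + b₀.lab - 43]
17. n10.tag = "rw"  ["rw"]
18. n10.key = "xr"  ["xr"]
19. n14.ok = 1  [A.pre - 25]
20. n15.sig = false  [terminal]
21. n16.lab = 22  [terminal]
22. n14.lim = 5  [E.ok + b.lab - 18]
23. n14.env = false  [false]
24. n6.depth = "xrrw"  [S.key ++ S.tag]
25. n6.val = 22  [E.lim * -2 + 32]
26. n17.ok = true  [true]
27. n18.ok = "uk"  ["uk"]
28. n18.mk = 11  [11]
29. n19.sig = true  [terminal]
30. n18.tag = "ur"  ["ur"]
31. n18.live = true  [f.sig == true]
32. n20.val = 17  [terminal]
33. n17.pre = 13  [d.val * 2 - 21]
34. n1.lab = "py"  ["py"]
35. n1.ok = 1  [1]
36. n21.lab = -7  [terminal]
37. n0.hot = 21  [B.ok + 20]
38. n0.tag = "pyw"  [B.lab ++ "w"]
39. n0.key = "pyn"  [B.lab ++ "n"]

5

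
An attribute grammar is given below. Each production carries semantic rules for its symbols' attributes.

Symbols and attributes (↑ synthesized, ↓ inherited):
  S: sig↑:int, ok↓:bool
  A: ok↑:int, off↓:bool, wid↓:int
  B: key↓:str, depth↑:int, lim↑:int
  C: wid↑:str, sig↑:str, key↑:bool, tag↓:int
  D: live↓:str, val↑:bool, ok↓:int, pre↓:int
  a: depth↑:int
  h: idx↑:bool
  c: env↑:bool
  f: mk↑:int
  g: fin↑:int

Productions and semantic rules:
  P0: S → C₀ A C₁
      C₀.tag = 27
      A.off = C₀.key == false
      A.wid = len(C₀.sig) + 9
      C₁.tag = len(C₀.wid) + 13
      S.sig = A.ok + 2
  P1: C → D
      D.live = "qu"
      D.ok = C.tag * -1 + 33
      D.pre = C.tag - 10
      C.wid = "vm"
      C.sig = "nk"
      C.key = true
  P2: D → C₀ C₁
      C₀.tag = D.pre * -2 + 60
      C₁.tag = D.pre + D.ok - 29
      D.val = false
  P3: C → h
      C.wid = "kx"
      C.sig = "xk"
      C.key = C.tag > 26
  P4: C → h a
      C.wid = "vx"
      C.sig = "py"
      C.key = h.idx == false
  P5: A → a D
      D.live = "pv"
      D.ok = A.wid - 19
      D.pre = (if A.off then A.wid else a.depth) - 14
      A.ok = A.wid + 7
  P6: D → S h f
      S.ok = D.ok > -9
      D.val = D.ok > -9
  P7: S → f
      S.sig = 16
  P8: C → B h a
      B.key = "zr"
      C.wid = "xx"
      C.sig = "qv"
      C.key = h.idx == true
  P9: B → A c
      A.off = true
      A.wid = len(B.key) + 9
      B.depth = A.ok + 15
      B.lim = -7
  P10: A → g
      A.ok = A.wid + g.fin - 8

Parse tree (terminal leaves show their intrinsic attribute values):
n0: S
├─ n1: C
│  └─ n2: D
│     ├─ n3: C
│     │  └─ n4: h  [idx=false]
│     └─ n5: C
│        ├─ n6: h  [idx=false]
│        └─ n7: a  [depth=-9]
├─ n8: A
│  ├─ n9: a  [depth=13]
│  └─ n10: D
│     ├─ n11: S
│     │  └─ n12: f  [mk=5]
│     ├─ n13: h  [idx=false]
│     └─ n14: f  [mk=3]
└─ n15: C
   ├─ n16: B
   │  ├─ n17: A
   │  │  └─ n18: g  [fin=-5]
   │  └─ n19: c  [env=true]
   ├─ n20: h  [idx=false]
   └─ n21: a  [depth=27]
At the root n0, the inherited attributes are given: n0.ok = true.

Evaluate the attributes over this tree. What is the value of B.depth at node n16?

1. n0.ok = true  [given at root]
2. n1.tag = 27  [27]
3. n2.live = "qu"  ["qu"]
4. n2.ok = 6  [C.tag * -1 + 33]
5. n2.pre = 17  [C.tag - 10]
6. n3.tag = 26  [D.pre * -2 + 60]
7. n4.idx = false  [terminal]
8. n3.wid = "kx"  ["kx"]
9. n3.sig = "xk"  ["xk"]
10. n3.key = false  [C.tag > 26]
11. n5.tag = -6  [D.pre + D.ok - 29]
12. n6.idx = false  [terminal]
13. n7.depth = -9  [terminal]
14. n5.wid = "vx"  ["vx"]
15. n5.sig = "py"  ["py"]
16. n5.key = true  [h.idx == false]
17. n2.val = false  [false]
18. n1.wid = "vm"  ["vm"]
19. n1.sig = "nk"  ["nk"]
20. n1.key = true  [true]
21. n8.off = false  [C₀.key == false]
22. n8.wid = 11  [len(C₀.sig) + 9]
23. n9.depth = 13  [terminal]
24. n10.live = "pv"  ["pv"]
25. n10.ok = -8  [A.wid - 19]
26. n10.pre = -1  [(if A.off then A.wid else a.depth) - 14]
27. n11.ok = true  [D.ok > -9]
28. n12.mk = 5  [terminal]
29. n11.sig = 16  [16]
30. n13.idx = false  [terminal]
31. n14.mk = 3  [terminal]
32. n10.val = true  [D.ok > -9]
33. n8.ok = 18  [A.wid + 7]
34. n15.tag = 15  [len(C₀.wid) + 13]
35. n16.key = "zr"  ["zr"]
36. n17.off = true  [true]
37. n17.wid = 11  [len(B.key) + 9]
38. n18.fin = -5  [terminal]
39. n17.ok = -2  [A.wid + g.fin - 8]
40. n19.env = true  [terminal]
41. n16.depth = 13  [A.ok + 15]
42. n16.lim = -7  [-7]
43. n20.idx = false  [terminal]
44. n21.depth = 27  [terminal]
45. n15.wid = "xx"  ["xx"]
46. n15.sig = "qv"  ["qv"]
47. n15.key = false  [h.idx == true]
48. n0.sig = 20  [A.ok + 2]

13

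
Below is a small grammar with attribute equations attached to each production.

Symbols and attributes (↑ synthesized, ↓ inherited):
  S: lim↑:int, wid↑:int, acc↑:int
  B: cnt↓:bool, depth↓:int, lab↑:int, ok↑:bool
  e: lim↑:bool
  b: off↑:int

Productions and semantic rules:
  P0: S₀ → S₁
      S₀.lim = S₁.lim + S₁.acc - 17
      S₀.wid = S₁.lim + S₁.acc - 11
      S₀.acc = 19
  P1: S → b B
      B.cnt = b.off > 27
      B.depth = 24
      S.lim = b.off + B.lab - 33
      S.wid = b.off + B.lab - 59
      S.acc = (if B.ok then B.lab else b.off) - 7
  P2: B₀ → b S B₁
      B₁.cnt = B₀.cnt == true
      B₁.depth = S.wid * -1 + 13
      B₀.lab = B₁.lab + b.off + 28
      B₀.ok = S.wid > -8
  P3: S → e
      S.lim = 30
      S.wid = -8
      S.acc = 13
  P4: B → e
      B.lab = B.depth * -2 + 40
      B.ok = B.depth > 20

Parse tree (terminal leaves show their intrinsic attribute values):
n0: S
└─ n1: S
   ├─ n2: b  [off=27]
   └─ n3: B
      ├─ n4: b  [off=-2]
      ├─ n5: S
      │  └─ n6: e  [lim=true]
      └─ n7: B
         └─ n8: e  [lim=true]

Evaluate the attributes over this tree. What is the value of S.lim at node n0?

21

1. n2.off = 27  [terminal]
2. n3.cnt = false  [b.off > 27]
3. n3.depth = 24  [24]
4. n4.off = -2  [terminal]
5. n6.lim = true  [terminal]
6. n5.lim = 30  [30]
7. n5.wid = -8  [-8]
8. n5.acc = 13  [13]
9. n7.cnt = false  [B₀.cnt == true]
10. n7.depth = 21  [S.wid * -1 + 13]
11. n8.lim = true  [terminal]
12. n7.lab = -2  [B.depth * -2 + 40]
13. n7.ok = true  [B.depth > 20]
14. n3.lab = 24  [B₁.lab + b.off + 28]
15. n3.ok = false  [S.wid > -8]
16. n1.lim = 18  [b.off + B.lab - 33]
17. n1.wid = -8  [b.off + B.lab - 59]
18. n1.acc = 20  [(if B.ok then B.lab else b.off) - 7]
19. n0.lim = 21  [S₁.lim + S₁.acc - 17]
20. n0.wid = 27  [S₁.lim + S₁.acc - 11]
21. n0.acc = 19  [19]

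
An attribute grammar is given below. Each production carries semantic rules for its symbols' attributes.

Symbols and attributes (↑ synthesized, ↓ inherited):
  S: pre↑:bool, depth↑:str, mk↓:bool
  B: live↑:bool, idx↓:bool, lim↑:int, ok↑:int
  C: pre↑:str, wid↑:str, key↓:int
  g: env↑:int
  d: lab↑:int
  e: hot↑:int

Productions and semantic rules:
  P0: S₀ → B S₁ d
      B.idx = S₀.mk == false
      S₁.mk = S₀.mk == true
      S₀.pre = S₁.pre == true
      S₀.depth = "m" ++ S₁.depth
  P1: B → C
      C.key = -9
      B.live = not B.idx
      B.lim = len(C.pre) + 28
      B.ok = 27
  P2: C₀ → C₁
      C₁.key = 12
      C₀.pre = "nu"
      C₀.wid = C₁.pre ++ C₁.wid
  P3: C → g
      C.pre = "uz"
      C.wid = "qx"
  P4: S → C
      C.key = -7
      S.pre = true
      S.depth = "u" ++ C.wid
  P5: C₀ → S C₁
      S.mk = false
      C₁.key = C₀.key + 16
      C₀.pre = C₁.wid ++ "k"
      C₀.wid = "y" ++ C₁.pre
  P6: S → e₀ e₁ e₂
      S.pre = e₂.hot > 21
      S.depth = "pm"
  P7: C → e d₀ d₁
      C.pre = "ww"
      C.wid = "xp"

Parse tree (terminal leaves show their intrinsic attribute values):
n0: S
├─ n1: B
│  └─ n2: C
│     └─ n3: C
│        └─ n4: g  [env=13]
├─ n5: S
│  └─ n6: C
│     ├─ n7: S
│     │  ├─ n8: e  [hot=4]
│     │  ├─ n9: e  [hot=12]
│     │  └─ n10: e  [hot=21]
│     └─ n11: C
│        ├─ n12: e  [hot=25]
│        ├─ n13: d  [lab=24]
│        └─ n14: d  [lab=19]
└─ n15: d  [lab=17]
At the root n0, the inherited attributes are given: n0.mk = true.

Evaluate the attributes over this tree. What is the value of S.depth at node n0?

"muyww"

1. n0.mk = true  [given at root]
2. n1.idx = false  [S₀.mk == false]
3. n2.key = -9  [-9]
4. n3.key = 12  [12]
5. n4.env = 13  [terminal]
6. n3.pre = "uz"  ["uz"]
7. n3.wid = "qx"  ["qx"]
8. n2.pre = "nu"  ["nu"]
9. n2.wid = "uzqx"  [C₁.pre ++ C₁.wid]
10. n1.live = true  [not B.idx]
11. n1.lim = 30  [len(C.pre) + 28]
12. n1.ok = 27  [27]
13. n5.mk = true  [S₀.mk == true]
14. n6.key = -7  [-7]
15. n7.mk = false  [false]
16. n8.hot = 4  [terminal]
17. n9.hot = 12  [terminal]
18. n10.hot = 21  [terminal]
19. n7.pre = false  [e₂.hot > 21]
20. n7.depth = "pm"  ["pm"]
21. n11.key = 9  [C₀.key + 16]
22. n12.hot = 25  [terminal]
23. n13.lab = 24  [terminal]
24. n14.lab = 19  [terminal]
25. n11.pre = "ww"  ["ww"]
26. n11.wid = "xp"  ["xp"]
27. n6.pre = "xpk"  [C₁.wid ++ "k"]
28. n6.wid = "yww"  ["y" ++ C₁.pre]
29. n5.pre = true  [true]
30. n5.depth = "uyww"  ["u" ++ C.wid]
31. n15.lab = 17  [terminal]
32. n0.pre = true  [S₁.pre == true]
33. n0.depth = "muyww"  ["m" ++ S₁.depth]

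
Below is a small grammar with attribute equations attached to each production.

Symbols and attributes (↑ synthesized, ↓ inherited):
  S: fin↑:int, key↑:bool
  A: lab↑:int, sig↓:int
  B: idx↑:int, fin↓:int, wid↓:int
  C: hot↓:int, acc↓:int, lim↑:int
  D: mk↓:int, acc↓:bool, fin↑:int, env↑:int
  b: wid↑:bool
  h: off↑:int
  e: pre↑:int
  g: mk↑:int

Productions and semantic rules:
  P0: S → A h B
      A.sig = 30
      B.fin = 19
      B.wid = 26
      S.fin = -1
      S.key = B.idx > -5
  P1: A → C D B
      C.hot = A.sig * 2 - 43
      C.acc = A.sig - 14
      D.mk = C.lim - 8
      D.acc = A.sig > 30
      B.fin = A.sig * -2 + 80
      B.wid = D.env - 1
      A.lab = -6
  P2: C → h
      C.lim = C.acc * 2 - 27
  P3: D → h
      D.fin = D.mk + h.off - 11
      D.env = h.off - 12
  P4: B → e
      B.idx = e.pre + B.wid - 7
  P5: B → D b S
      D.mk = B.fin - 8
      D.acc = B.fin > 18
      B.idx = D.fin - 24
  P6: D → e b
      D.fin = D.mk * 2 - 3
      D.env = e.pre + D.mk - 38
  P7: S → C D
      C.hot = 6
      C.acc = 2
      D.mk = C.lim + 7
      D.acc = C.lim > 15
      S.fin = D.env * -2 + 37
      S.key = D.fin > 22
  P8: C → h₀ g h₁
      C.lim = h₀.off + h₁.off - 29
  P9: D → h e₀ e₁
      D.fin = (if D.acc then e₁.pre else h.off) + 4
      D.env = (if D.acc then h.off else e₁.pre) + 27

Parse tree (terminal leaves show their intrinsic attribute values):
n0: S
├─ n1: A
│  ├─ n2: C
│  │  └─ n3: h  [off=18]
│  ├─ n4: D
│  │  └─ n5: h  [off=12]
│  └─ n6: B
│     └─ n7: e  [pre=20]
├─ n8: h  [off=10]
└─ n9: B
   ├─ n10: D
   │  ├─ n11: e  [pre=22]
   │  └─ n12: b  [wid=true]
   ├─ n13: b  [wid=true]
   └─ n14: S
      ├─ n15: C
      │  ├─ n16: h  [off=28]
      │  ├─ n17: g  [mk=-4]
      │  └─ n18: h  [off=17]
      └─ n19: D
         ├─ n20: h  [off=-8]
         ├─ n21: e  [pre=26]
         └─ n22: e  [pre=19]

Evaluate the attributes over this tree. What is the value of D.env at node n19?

19

1. n1.sig = 30  [30]
2. n2.hot = 17  [A.sig * 2 - 43]
3. n2.acc = 16  [A.sig - 14]
4. n3.off = 18  [terminal]
5. n2.lim = 5  [C.acc * 2 - 27]
6. n4.mk = -3  [C.lim - 8]
7. n4.acc = false  [A.sig > 30]
8. n5.off = 12  [terminal]
9. n4.fin = -2  [D.mk + h.off - 11]
10. n4.env = 0  [h.off - 12]
11. n6.fin = 20  [A.sig * -2 + 80]
12. n6.wid = -1  [D.env - 1]
13. n7.pre = 20  [terminal]
14. n6.idx = 12  [e.pre + B.wid - 7]
15. n1.lab = -6  [-6]
16. n8.off = 10  [terminal]
17. n9.fin = 19  [19]
18. n9.wid = 26  [26]
19. n10.mk = 11  [B.fin - 8]
20. n10.acc = true  [B.fin > 18]
21. n11.pre = 22  [terminal]
22. n12.wid = true  [terminal]
23. n10.fin = 19  [D.mk * 2 - 3]
24. n10.env = -5  [e.pre + D.mk - 38]
25. n13.wid = true  [terminal]
26. n15.hot = 6  [6]
27. n15.acc = 2  [2]
28. n16.off = 28  [terminal]
29. n17.mk = -4  [terminal]
30. n18.off = 17  [terminal]
31. n15.lim = 16  [h₀.off + h₁.off - 29]
32. n19.mk = 23  [C.lim + 7]
33. n19.acc = true  [C.lim > 15]
34. n20.off = -8  [terminal]
35. n21.pre = 26  [terminal]
36. n22.pre = 19  [terminal]
37. n19.fin = 23  [(if D.acc then e₁.pre else h.off) + 4]
38. n19.env = 19  [(if D.acc then h.off else e₁.pre) + 27]
39. n14.fin = -1  [D.env * -2 + 37]
40. n14.key = true  [D.fin > 22]
41. n9.idx = -5  [D.fin - 24]
42. n0.fin = -1  [-1]
43. n0.key = false  [B.idx > -5]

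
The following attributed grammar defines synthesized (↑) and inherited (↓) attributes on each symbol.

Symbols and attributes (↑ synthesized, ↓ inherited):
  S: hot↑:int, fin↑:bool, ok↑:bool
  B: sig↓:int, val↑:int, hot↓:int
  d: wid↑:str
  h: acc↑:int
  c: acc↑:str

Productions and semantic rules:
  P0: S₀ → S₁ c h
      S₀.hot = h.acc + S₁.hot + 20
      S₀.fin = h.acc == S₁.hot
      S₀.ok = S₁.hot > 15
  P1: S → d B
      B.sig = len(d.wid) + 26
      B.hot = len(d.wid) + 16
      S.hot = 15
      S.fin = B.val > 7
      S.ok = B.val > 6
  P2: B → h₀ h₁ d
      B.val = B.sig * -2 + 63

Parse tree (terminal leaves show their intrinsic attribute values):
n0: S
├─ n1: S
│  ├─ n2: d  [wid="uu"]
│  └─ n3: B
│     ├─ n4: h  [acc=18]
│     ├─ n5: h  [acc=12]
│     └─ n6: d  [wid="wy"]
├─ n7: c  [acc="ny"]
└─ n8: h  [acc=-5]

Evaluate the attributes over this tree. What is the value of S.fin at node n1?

1. n2.wid = "uu"  [terminal]
2. n3.sig = 28  [len(d.wid) + 26]
3. n3.hot = 18  [len(d.wid) + 16]
4. n4.acc = 18  [terminal]
5. n5.acc = 12  [terminal]
6. n6.wid = "wy"  [terminal]
7. n3.val = 7  [B.sig * -2 + 63]
8. n1.hot = 15  [15]
9. n1.fin = false  [B.val > 7]
10. n1.ok = true  [B.val > 6]
11. n7.acc = "ny"  [terminal]
12. n8.acc = -5  [terminal]
13. n0.hot = 30  [h.acc + S₁.hot + 20]
14. n0.fin = false  [h.acc == S₁.hot]
15. n0.ok = false  [S₁.hot > 15]

false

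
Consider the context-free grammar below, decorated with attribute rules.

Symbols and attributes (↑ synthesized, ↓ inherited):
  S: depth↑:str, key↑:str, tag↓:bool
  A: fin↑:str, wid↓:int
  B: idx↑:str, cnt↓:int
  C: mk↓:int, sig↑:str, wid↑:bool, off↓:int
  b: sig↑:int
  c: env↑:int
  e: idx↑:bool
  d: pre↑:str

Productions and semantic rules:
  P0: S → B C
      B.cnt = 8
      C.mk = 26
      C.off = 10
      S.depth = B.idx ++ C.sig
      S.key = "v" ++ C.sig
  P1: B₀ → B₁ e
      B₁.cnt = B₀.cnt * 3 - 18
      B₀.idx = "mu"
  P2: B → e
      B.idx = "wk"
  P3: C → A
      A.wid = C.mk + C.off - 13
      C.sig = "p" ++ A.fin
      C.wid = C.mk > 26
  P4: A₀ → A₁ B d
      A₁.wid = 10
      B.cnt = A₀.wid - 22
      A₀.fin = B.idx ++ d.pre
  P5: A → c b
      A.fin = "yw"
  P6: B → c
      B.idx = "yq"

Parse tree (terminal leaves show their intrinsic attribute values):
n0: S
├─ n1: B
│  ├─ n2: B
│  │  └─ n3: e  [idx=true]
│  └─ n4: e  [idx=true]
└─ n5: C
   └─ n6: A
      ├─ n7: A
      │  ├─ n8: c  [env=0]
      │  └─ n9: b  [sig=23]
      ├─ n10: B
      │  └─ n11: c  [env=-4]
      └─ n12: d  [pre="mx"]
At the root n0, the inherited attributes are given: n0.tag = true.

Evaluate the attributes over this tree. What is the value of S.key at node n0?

"vpyqmx"

1. n0.tag = true  [given at root]
2. n1.cnt = 8  [8]
3. n2.cnt = 6  [B₀.cnt * 3 - 18]
4. n3.idx = true  [terminal]
5. n2.idx = "wk"  ["wk"]
6. n4.idx = true  [terminal]
7. n1.idx = "mu"  ["mu"]
8. n5.mk = 26  [26]
9. n5.off = 10  [10]
10. n6.wid = 23  [C.mk + C.off - 13]
11. n7.wid = 10  [10]
12. n8.env = 0  [terminal]
13. n9.sig = 23  [terminal]
14. n7.fin = "yw"  ["yw"]
15. n10.cnt = 1  [A₀.wid - 22]
16. n11.env = -4  [terminal]
17. n10.idx = "yq"  ["yq"]
18. n12.pre = "mx"  [terminal]
19. n6.fin = "yqmx"  [B.idx ++ d.pre]
20. n5.sig = "pyqmx"  ["p" ++ A.fin]
21. n5.wid = false  [C.mk > 26]
22. n0.depth = "mupyqmx"  [B.idx ++ C.sig]
23. n0.key = "vpyqmx"  ["v" ++ C.sig]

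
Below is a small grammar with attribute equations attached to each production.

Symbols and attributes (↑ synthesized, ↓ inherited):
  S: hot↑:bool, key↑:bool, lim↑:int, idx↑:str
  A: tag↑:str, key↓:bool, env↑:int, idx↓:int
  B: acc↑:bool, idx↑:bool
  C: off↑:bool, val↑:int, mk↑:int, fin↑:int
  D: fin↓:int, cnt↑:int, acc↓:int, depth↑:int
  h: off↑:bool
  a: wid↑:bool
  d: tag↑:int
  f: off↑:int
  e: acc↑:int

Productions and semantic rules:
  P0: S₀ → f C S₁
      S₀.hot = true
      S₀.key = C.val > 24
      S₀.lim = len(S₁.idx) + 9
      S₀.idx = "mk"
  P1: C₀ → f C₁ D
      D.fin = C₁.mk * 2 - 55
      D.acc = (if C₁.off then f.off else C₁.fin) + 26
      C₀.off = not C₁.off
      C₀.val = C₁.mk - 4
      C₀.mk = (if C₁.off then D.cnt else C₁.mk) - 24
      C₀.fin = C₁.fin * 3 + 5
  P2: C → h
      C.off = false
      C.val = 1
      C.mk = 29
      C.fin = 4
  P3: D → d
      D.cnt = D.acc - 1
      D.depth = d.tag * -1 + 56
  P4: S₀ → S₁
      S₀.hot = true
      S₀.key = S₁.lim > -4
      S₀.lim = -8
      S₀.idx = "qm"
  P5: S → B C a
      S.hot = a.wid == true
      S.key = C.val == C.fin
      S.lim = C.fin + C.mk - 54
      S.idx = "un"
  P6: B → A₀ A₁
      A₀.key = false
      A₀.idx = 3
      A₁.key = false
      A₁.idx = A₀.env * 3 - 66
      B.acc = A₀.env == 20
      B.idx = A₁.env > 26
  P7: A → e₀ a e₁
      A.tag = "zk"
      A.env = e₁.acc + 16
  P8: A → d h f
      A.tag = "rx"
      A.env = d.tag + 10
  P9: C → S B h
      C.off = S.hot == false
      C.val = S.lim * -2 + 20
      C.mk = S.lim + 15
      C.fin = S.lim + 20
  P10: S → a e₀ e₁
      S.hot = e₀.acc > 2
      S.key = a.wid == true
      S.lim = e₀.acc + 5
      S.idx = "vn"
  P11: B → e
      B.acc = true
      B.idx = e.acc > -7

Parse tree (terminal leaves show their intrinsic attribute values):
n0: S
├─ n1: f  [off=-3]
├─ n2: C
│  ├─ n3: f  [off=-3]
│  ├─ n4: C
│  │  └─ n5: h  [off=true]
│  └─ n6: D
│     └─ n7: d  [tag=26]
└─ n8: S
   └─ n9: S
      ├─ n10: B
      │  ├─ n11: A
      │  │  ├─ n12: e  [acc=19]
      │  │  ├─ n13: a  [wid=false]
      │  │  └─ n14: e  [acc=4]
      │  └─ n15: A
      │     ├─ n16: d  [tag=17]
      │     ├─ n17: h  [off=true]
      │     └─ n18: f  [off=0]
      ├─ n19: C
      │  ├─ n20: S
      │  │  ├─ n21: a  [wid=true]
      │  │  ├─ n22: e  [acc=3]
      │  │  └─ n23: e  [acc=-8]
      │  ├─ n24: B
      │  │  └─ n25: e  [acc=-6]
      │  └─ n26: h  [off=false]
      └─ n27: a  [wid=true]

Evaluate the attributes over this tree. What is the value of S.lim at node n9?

1. n1.off = -3  [terminal]
2. n3.off = -3  [terminal]
3. n5.off = true  [terminal]
4. n4.off = false  [false]
5. n4.val = 1  [1]
6. n4.mk = 29  [29]
7. n4.fin = 4  [4]
8. n6.fin = 3  [C₁.mk * 2 - 55]
9. n6.acc = 30  [(if C₁.off then f.off else C₁.fin) + 26]
10. n7.tag = 26  [terminal]
11. n6.cnt = 29  [D.acc - 1]
12. n6.depth = 30  [d.tag * -1 + 56]
13. n2.off = true  [not C₁.off]
14. n2.val = 25  [C₁.mk - 4]
15. n2.mk = 5  [(if C₁.off then D.cnt else C₁.mk) - 24]
16. n2.fin = 17  [C₁.fin * 3 + 5]
17. n11.key = false  [false]
18. n11.idx = 3  [3]
19. n12.acc = 19  [terminal]
20. n13.wid = false  [terminal]
21. n14.acc = 4  [terminal]
22. n11.tag = "zk"  ["zk"]
23. n11.env = 20  [e₁.acc + 16]
24. n15.key = false  [false]
25. n15.idx = -6  [A₀.env * 3 - 66]
26. n16.tag = 17  [terminal]
27. n17.off = true  [terminal]
28. n18.off = 0  [terminal]
29. n15.tag = "rx"  ["rx"]
30. n15.env = 27  [d.tag + 10]
31. n10.acc = true  [A₀.env == 20]
32. n10.idx = true  [A₁.env > 26]
33. n21.wid = true  [terminal]
34. n22.acc = 3  [terminal]
35. n23.acc = -8  [terminal]
36. n20.hot = true  [e₀.acc > 2]
37. n20.key = true  [a.wid == true]
38. n20.lim = 8  [e₀.acc + 5]
39. n20.idx = "vn"  ["vn"]
40. n25.acc = -6  [terminal]
41. n24.acc = true  [true]
42. n24.idx = true  [e.acc > -7]
43. n26.off = false  [terminal]
44. n19.off = false  [S.hot == false]
45. n19.val = 4  [S.lim * -2 + 20]
46. n19.mk = 23  [S.lim + 15]
47. n19.fin = 28  [S.lim + 20]
48. n27.wid = true  [terminal]
49. n9.hot = true  [a.wid == true]
50. n9.key = false  [C.val == C.fin]
51. n9.lim = -3  [C.fin + C.mk - 54]
52. n9.idx = "un"  ["un"]
53. n8.hot = true  [true]
54. n8.key = true  [S₁.lim > -4]
55. n8.lim = -8  [-8]
56. n8.idx = "qm"  ["qm"]
57. n0.hot = true  [true]
58. n0.key = true  [C.val > 24]
59. n0.lim = 11  [len(S₁.idx) + 9]
60. n0.idx = "mk"  ["mk"]

-3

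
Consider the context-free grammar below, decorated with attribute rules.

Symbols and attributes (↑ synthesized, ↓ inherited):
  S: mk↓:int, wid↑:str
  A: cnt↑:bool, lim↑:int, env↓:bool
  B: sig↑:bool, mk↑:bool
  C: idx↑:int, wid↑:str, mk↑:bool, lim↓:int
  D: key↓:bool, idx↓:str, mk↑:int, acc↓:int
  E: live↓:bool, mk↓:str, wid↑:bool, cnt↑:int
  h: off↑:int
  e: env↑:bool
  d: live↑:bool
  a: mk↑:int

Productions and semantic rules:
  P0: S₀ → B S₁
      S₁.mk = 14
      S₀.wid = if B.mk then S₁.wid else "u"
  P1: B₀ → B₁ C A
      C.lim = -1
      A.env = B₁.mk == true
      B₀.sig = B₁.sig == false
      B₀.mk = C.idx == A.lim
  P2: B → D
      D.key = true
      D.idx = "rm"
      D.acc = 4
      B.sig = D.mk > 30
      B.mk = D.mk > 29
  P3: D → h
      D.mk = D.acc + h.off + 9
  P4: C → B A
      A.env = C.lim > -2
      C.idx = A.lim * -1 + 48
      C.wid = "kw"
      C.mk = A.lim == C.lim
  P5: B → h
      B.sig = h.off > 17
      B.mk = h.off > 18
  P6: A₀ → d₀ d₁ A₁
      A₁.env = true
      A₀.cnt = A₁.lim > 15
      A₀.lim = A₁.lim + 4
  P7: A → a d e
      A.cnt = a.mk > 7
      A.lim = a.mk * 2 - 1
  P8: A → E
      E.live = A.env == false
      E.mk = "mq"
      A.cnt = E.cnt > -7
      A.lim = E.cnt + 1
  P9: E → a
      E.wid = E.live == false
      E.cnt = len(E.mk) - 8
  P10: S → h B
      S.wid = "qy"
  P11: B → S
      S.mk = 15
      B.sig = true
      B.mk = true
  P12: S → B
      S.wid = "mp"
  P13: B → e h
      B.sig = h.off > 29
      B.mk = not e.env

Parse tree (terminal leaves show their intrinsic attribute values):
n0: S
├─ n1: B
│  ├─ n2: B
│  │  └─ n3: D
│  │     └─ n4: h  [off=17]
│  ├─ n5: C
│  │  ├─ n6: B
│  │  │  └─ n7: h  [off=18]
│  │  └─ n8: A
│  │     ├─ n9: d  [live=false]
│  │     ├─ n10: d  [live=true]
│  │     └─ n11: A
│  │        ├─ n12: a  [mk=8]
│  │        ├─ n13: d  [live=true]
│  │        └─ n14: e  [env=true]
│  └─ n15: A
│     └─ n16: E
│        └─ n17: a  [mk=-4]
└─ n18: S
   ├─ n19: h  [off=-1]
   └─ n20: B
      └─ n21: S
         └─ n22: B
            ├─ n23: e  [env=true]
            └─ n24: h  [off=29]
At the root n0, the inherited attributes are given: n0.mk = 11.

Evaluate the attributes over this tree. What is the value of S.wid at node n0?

"u"

1. n0.mk = 11  [given at root]
2. n3.key = true  [true]
3. n3.idx = "rm"  ["rm"]
4. n3.acc = 4  [4]
5. n4.off = 17  [terminal]
6. n3.mk = 30  [D.acc + h.off + 9]
7. n2.sig = false  [D.mk > 30]
8. n2.mk = true  [D.mk > 29]
9. n5.lim = -1  [-1]
10. n7.off = 18  [terminal]
11. n6.sig = true  [h.off > 17]
12. n6.mk = false  [h.off > 18]
13. n8.env = true  [C.lim > -2]
14. n9.live = false  [terminal]
15. n10.live = true  [terminal]
16. n11.env = true  [true]
17. n12.mk = 8  [terminal]
18. n13.live = true  [terminal]
19. n14.env = true  [terminal]
20. n11.cnt = true  [a.mk > 7]
21. n11.lim = 15  [a.mk * 2 - 1]
22. n8.cnt = false  [A₁.lim > 15]
23. n8.lim = 19  [A₁.lim + 4]
24. n5.idx = 29  [A.lim * -1 + 48]
25. n5.wid = "kw"  ["kw"]
26. n5.mk = false  [A.lim == C.lim]
27. n15.env = true  [B₁.mk == true]
28. n16.live = false  [A.env == false]
29. n16.mk = "mq"  ["mq"]
30. n17.mk = -4  [terminal]
31. n16.wid = true  [E.live == false]
32. n16.cnt = -6  [len(E.mk) - 8]
33. n15.cnt = true  [E.cnt > -7]
34. n15.lim = -5  [E.cnt + 1]
35. n1.sig = true  [B₁.sig == false]
36. n1.mk = false  [C.idx == A.lim]
37. n18.mk = 14  [14]
38. n19.off = -1  [terminal]
39. n21.mk = 15  [15]
40. n23.env = true  [terminal]
41. n24.off = 29  [terminal]
42. n22.sig = false  [h.off > 29]
43. n22.mk = false  [not e.env]
44. n21.wid = "mp"  ["mp"]
45. n20.sig = true  [true]
46. n20.mk = true  [true]
47. n18.wid = "qy"  ["qy"]
48. n0.wid = "u"  [if B.mk then S₁.wid else "u"]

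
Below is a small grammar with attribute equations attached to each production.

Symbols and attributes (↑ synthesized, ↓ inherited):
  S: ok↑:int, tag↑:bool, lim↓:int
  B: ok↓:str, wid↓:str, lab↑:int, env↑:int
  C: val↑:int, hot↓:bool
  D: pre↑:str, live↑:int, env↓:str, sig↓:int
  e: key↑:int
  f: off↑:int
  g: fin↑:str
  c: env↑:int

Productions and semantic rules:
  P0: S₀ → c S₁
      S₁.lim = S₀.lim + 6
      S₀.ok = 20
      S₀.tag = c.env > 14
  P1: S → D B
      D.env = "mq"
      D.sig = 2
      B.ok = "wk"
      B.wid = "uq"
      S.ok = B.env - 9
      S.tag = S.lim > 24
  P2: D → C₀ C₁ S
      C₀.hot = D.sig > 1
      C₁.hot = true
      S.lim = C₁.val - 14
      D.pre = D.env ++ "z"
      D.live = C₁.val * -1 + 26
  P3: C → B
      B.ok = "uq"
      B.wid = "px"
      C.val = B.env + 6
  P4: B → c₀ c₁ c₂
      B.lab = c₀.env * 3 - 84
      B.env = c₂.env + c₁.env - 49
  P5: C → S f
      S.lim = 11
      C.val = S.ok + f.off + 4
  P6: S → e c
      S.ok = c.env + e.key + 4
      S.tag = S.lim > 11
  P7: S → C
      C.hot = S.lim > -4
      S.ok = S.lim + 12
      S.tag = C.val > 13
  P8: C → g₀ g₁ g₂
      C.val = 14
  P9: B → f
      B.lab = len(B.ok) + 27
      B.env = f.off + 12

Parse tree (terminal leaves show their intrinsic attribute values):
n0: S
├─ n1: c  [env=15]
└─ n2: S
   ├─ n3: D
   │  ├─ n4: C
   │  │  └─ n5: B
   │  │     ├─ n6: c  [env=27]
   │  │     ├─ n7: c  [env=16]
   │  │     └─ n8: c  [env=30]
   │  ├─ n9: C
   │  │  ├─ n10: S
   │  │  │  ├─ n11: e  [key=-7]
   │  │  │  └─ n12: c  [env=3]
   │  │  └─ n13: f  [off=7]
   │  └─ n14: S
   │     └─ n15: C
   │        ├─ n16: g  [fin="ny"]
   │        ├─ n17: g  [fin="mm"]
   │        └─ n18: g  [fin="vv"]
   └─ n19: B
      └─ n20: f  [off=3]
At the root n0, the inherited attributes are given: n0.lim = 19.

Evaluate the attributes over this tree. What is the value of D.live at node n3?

15

1. n0.lim = 19  [given at root]
2. n1.env = 15  [terminal]
3. n2.lim = 25  [S₀.lim + 6]
4. n3.env = "mq"  ["mq"]
5. n3.sig = 2  [2]
6. n4.hot = true  [D.sig > 1]
7. n5.ok = "uq"  ["uq"]
8. n5.wid = "px"  ["px"]
9. n6.env = 27  [terminal]
10. n7.env = 16  [terminal]
11. n8.env = 30  [terminal]
12. n5.lab = -3  [c₀.env * 3 - 84]
13. n5.env = -3  [c₂.env + c₁.env - 49]
14. n4.val = 3  [B.env + 6]
15. n9.hot = true  [true]
16. n10.lim = 11  [11]
17. n11.key = -7  [terminal]
18. n12.env = 3  [terminal]
19. n10.ok = 0  [c.env + e.key + 4]
20. n10.tag = false  [S.lim > 11]
21. n13.off = 7  [terminal]
22. n9.val = 11  [S.ok + f.off + 4]
23. n14.lim = -3  [C₁.val - 14]
24. n15.hot = true  [S.lim > -4]
25. n16.fin = "ny"  [terminal]
26. n17.fin = "mm"  [terminal]
27. n18.fin = "vv"  [terminal]
28. n15.val = 14  [14]
29. n14.ok = 9  [S.lim + 12]
30. n14.tag = true  [C.val > 13]
31. n3.pre = "mqz"  [D.env ++ "z"]
32. n3.live = 15  [C₁.val * -1 + 26]
33. n19.ok = "wk"  ["wk"]
34. n19.wid = "uq"  ["uq"]
35. n20.off = 3  [terminal]
36. n19.lab = 29  [len(B.ok) + 27]
37. n19.env = 15  [f.off + 12]
38. n2.ok = 6  [B.env - 9]
39. n2.tag = true  [S.lim > 24]
40. n0.ok = 20  [20]
41. n0.tag = true  [c.env > 14]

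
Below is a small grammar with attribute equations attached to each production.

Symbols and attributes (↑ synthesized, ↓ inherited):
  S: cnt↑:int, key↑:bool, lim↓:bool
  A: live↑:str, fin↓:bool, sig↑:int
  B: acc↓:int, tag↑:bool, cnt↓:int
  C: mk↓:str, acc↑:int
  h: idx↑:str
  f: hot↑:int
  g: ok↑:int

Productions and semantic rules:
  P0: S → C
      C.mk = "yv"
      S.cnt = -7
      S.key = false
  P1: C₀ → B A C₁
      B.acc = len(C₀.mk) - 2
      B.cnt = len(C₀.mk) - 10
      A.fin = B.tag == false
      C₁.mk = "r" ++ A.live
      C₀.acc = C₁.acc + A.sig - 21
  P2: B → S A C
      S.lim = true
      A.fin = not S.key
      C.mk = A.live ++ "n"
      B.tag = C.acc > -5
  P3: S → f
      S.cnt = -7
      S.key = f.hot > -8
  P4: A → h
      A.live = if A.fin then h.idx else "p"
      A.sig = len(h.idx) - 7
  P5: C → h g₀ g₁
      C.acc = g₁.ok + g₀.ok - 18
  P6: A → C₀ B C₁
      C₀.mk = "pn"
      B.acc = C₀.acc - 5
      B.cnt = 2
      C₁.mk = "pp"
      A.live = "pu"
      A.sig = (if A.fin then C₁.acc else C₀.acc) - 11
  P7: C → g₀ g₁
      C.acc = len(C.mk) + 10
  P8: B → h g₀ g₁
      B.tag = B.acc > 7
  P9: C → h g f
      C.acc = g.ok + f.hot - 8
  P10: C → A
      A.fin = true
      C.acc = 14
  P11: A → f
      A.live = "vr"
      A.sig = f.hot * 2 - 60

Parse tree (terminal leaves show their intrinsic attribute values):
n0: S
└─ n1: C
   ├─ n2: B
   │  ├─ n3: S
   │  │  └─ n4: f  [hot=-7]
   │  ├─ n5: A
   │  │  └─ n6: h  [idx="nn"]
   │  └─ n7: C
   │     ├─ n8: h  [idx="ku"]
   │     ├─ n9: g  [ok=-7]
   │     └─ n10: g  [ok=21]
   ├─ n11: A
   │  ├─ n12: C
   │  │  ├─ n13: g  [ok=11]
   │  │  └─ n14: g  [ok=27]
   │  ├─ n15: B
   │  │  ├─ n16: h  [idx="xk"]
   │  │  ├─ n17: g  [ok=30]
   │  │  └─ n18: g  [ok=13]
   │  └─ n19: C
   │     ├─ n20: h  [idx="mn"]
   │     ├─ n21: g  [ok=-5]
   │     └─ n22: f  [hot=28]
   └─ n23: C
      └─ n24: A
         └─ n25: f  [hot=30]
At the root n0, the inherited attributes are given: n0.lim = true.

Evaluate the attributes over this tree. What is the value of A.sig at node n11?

1. n0.lim = true  [given at root]
2. n1.mk = "yv"  ["yv"]
3. n2.acc = 0  [len(C₀.mk) - 2]
4. n2.cnt = -8  [len(C₀.mk) - 10]
5. n3.lim = true  [true]
6. n4.hot = -7  [terminal]
7. n3.cnt = -7  [-7]
8. n3.key = true  [f.hot > -8]
9. n5.fin = false  [not S.key]
10. n6.idx = "nn"  [terminal]
11. n5.live = "p"  [if A.fin then h.idx else "p"]
12. n5.sig = -5  [len(h.idx) - 7]
13. n7.mk = "pn"  [A.live ++ "n"]
14. n8.idx = "ku"  [terminal]
15. n9.ok = -7  [terminal]
16. n10.ok = 21  [terminal]
17. n7.acc = -4  [g₁.ok + g₀.ok - 18]
18. n2.tag = true  [C.acc > -5]
19. n11.fin = false  [B.tag == false]
20. n12.mk = "pn"  ["pn"]
21. n13.ok = 11  [terminal]
22. n14.ok = 27  [terminal]
23. n12.acc = 12  [len(C.mk) + 10]
24. n15.acc = 7  [C₀.acc - 5]
25. n15.cnt = 2  [2]
26. n16.idx = "xk"  [terminal]
27. n17.ok = 30  [terminal]
28. n18.ok = 13  [terminal]
29. n15.tag = false  [B.acc > 7]
30. n19.mk = "pp"  ["pp"]
31. n20.idx = "mn"  [terminal]
32. n21.ok = -5  [terminal]
33. n22.hot = 28  [terminal]
34. n19.acc = 15  [g.ok + f.hot - 8]
35. n11.live = "pu"  ["pu"]
36. n11.sig = 1  [(if A.fin then C₁.acc else C₀.acc) - 11]
37. n23.mk = "rpu"  ["r" ++ A.live]
38. n24.fin = true  [true]
39. n25.hot = 30  [terminal]
40. n24.live = "vr"  ["vr"]
41. n24.sig = 0  [f.hot * 2 - 60]
42. n23.acc = 14  [14]
43. n1.acc = -6  [C₁.acc + A.sig - 21]
44. n0.cnt = -7  [-7]
45. n0.key = false  [false]

1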